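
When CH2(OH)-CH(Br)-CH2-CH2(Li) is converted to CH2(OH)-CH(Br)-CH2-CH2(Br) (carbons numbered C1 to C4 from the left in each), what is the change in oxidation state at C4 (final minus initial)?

Before: C4 has 1 bond to C, 2 bonds to H, 1 bond to Li → oxidation state -3.
After: C4 has 1 bond to C, 2 bonds to H, 1 bond to Br → oxidation state -1.
Δ = -1 − (-3) = +2, so this is an oxidation at C4.

+2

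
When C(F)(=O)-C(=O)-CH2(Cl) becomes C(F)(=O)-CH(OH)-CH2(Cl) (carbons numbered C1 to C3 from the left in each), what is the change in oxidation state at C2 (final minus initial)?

Before: C2 has 2 bonds to C, 2 bonds to O → oxidation state +2.
After: C2 has 2 bonds to C, 1 bond to H, 1 bond to O → oxidation state 0.
Δ = 0 − (+2) = -2, so this is a reduction at C2.

-2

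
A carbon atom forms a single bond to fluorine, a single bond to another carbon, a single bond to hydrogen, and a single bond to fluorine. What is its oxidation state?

+1

Assign +1 per bond to O/N/halogen, −1 per bond to H or an electropositive element, and 0 per bond to carbon.
The carbon has one bond to C (0), one bond to H (-1), one bond to F (+1), one bond to F (+1).
Oxidation state = 0 − 1 + 1 + 1 = +1.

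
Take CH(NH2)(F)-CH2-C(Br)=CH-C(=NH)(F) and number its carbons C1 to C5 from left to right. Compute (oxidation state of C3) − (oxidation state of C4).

C3: 3C, 1Br → 0 + 1 = +1
C4: 3C, 1H → 0 − 1 = -1
Difference: +1 − (-1) = +2.

+2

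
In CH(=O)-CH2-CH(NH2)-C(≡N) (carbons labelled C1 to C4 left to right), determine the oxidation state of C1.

+1

Count +1 for every bond to an atom more electronegative than carbon and −1 for every bond to one less electronegative; C–C bonds are 0.
C1 has one bond to C (0), a double bond to O (2×+1 = +2), one bond to H (-1).
Oxidation state = 0 + 2 − 1 = +1.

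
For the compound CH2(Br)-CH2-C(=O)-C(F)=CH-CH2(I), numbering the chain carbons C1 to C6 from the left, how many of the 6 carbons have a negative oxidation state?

Tallying each carbon's bonds:
C1: 1C, 2H, 1Br → 0 − 2 + 1 = -1
C2: 2C, 2H → 0 − 2 = -2
C3: 2C, 2O → 0 + 2 = +2
C4: 3C, 1F → 0 + 1 = +1
C5: 3C, 1H → 0 − 1 = -1
C6: 1C, 2H, 1I → 0 − 2 + 1 = -1
4 carbons (C1, C2, C5, C6) meet the condition.

4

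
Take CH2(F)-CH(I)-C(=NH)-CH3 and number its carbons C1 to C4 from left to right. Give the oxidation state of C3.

+2

Each bond to a more electronegative atom (O, N, halogen) counts +1, each bond to a less electronegative atom (H, metal, B, Si) counts −1, and each C–C bond counts 0.
C3 has one bond to C (0), one bond to C (0), a double bond to N (2×+1 = +2).
Oxidation state = 0 + 0 + 2 = +2.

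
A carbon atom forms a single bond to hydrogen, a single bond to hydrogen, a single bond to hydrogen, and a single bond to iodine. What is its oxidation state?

The carbon has one bond to I (+1), one bond to H (-1), one bond to H (-1), one bond to H (-1).
Oxidation state = +1 − 1 − 1 − 1 = -2.

-2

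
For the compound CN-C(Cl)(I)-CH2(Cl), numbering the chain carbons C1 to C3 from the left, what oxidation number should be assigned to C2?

Bonds to more-electronegative neighbours contribute +1 each, bonds to H or metals contribute −1 each, and C–C bonds contribute 0.
C2 has one bond to C (0), one bond to C (0), one bond to Cl (+1), one bond to I (+1).
Oxidation state = 0 + 0 + 1 + 1 = +2.

+2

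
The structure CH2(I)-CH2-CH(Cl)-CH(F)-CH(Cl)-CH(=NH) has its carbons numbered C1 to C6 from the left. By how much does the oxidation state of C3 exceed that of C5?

C3: 2C, 1H, 1Cl → 0 − 1 + 1 = 0
C5: 2C, 1H, 1Cl → 0 − 1 + 1 = 0
Difference: 0 − (0) = 0.

0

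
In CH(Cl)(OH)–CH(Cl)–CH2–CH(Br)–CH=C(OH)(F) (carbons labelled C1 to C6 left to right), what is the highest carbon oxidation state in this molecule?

Tallying each carbon's bonds:
C1: 1C, 1H, 1O, 1Cl → 0 − 1 + 1 + 1 = +1
C2: 2C, 1H, 1Cl → 0 − 1 + 1 = 0
C3: 2C, 2H → 0 − 2 = -2
C4: 2C, 1H, 1Br → 0 − 1 + 1 = 0
C5: 3C, 1H → 0 − 1 = -1
C6: 2C, 1O, 1F → 0 + 1 + 1 = +2
The highest value is +2.

+2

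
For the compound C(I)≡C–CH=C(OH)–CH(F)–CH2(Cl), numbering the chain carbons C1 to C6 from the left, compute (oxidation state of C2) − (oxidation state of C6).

+1

C2: 4C → 0 = 0
C6: 1C, 2H, 1Cl → 0 − 2 + 1 = -1
Difference: 0 − (-1) = +1.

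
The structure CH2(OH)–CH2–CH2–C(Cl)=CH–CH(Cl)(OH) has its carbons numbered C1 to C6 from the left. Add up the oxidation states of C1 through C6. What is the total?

Bonds to more-electronegative neighbours contribute +1 each, bonds to H or metals contribute −1 each, and C–C bonds contribute 0. Tallying each carbon:
C1: 1C, 2H, 1O → 0 − 2 + 1 = -1
C2: 2C, 2H → 0 − 2 = -2
C3: 2C, 2H → 0 − 2 = -2
C4: 3C, 1Cl → 0 + 1 = +1
C5: 3C, 1H → 0 − 1 = -1
C6: 1C, 1H, 1O, 1Cl → 0 − 1 + 1 + 1 = +1
Sum = -1 − 2 − 2 + 1 − 1 + 1 = -4.

-4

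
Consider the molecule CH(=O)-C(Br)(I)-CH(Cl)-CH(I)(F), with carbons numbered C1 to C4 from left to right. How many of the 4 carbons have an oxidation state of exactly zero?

Each bond to a more electronegative atom (O, N, halogen) counts +1, each bond to a less electronegative atom (H, metal, B, Si) counts −1, and each C–C bond counts 0. Tallying each carbon:
C1: 1C, 1H, 2O → 0 − 1 + 2 = +1
C2: 2C, 1Br, 1I → 0 + 1 + 1 = +2
C3: 2C, 1H, 1Cl → 0 − 1 + 1 = 0
C4: 1C, 1H, 1F, 1I → 0 − 1 + 1 + 1 = +1
1 carbon (C3) meets the condition.

1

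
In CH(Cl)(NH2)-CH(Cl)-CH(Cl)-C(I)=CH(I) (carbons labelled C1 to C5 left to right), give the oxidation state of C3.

C3 has one bond to C (0), one bond to C (0), one bond to H (-1), one bond to Cl (+1).
Oxidation state = 0 + 0 − 1 + 1 = 0.

0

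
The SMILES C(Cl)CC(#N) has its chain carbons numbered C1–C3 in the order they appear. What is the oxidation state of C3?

+3

Assign +1 per bond to O/N/halogen, −1 per bond to H or an electropositive element, and 0 per bond to carbon.
C3 has one bond to C (0), a triple bond to N (3×+1 = +3).
Oxidation state = 0 + 3 = +3.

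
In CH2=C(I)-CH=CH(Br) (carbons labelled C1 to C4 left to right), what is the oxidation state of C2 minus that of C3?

+2

C2: 3C, 1I → 0 + 1 = +1
C3: 3C, 1H → 0 − 1 = -1
Difference: +1 − (-1) = +2.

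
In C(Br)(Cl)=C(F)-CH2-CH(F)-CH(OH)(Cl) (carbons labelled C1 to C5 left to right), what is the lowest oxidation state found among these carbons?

-2

Each bond to a more electronegative atom (O, N, halogen) counts +1, each bond to a less electronegative atom (H, metal, B, Si) counts −1, and each C–C bond counts 0. Tallying each carbon:
C1: 2C, 1Cl, 1Br → 0 + 1 + 1 = +2
C2: 3C, 1F → 0 + 1 = +1
C3: 2C, 2H → 0 − 2 = -2
C4: 2C, 1H, 1F → 0 − 1 + 1 = 0
C5: 1C, 1H, 1O, 1Cl → 0 − 1 + 1 + 1 = +1
The lowest value is -2.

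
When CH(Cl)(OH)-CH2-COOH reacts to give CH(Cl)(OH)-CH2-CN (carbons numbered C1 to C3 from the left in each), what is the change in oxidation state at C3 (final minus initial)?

Before: C3 has 1 bond to C, 3 bonds to O → oxidation state +3.
After: C3 has 1 bond to C, 3 bonds to N → oxidation state +3.
Δ = +3 − (+3) = 0, so no net redox change at C3.

0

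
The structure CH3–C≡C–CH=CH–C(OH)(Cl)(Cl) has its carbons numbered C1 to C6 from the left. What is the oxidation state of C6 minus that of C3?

C6: 1C, 1O, 2Cl → 0 + 1 + 2 = +3
C3: 4C → 0 = 0
Difference: +3 − (0) = +3.

+3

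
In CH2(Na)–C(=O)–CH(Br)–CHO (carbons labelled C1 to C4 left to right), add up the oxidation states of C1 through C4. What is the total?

0

Count +1 for every bond to an atom more electronegative than carbon and −1 for every bond to one less electronegative; C–C bonds are 0. Tallying each carbon:
C1: 1C, 2H, 1Na → 0 − 2 − 1 = -3
C2: 2C, 2O → 0 + 2 = +2
C3: 2C, 1H, 1Br → 0 − 1 + 1 = 0
C4: 1C, 1H, 2O → 0 − 1 + 2 = +1
Sum = -3 + 2 + 0 + 1 = 0.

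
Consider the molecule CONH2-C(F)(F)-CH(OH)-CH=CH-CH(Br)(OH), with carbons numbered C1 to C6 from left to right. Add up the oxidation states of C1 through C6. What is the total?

Each bond to a more electronegative atom (O, N, halogen) counts +1, each bond to a less electronegative atom (H, metal, B, Si) counts −1, and each C–C bond counts 0. Tallying each carbon:
C1: 1C, 2O, 1N → 0 + 2 + 1 = +3
C2: 2C, 2F → 0 + 2 = +2
C3: 2C, 1H, 1O → 0 − 1 + 1 = 0
C4: 3C, 1H → 0 − 1 = -1
C5: 3C, 1H → 0 − 1 = -1
C6: 1C, 1H, 1O, 1Br → 0 − 1 + 1 + 1 = +1
Sum = +3 + 2 + 0 − 1 − 1 + 1 = +4.

+4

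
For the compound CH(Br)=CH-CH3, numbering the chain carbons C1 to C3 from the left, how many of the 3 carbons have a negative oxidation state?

2

Tallying each carbon's bonds:
C1: 2C, 1H, 1Br → 0 − 1 + 1 = 0
C2: 3C, 1H → 0 − 1 = -1
C3: 1C, 3H → 0 − 3 = -3
2 carbons (C2, C3) meet the condition.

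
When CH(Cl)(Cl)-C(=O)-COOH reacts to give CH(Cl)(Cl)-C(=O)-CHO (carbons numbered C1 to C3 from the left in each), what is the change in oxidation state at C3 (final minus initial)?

-2

Before: C3 has 1 bond to C, 3 bonds to O → oxidation state +3.
After: C3 has 1 bond to C, 1 bond to H, 2 bonds to O → oxidation state +1.
Δ = +1 − (+3) = -2, so this is a reduction at C3.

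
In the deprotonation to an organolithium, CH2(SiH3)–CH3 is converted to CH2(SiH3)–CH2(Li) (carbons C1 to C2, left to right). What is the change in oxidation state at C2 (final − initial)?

0

Before: C2 has 1 bond to C, 3 bonds to H → oxidation state -3.
After: C2 has 1 bond to C, 2 bonds to H, 1 bond to Li → oxidation state -3.
Δ = -3 − (-3) = 0, so no net redox change at C2.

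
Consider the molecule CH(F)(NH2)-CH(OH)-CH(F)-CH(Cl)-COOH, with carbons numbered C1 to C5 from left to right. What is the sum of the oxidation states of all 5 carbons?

+4

Count +1 for every bond to an atom more electronegative than carbon and −1 for every bond to one less electronegative; C–C bonds are 0. Tallying each carbon:
C1: 1C, 1H, 1N, 1F → 0 − 1 + 1 + 1 = +1
C2: 2C, 1H, 1O → 0 − 1 + 1 = 0
C3: 2C, 1H, 1F → 0 − 1 + 1 = 0
C4: 2C, 1H, 1Cl → 0 − 1 + 1 = 0
C5: 1C, 3O → 0 + 3 = +3
Sum = +1 + 0 + 0 + 0 + 3 = +4.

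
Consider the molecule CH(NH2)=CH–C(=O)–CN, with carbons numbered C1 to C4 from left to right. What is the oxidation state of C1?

C1 has a double bond to C (2×0 = 0), one bond to N (+1), one bond to H (-1).
Oxidation state = 0 + 1 − 1 = 0.

0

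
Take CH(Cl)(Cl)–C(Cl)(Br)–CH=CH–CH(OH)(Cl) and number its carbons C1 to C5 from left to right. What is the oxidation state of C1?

+1

C1 has one bond to C (0), one bond to Cl (+1), one bond to Cl (+1), one bond to H (-1).
Oxidation state = 0 + 1 + 1 − 1 = +1.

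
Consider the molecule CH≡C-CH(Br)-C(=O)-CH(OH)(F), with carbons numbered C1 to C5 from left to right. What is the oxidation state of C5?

+1

Assign +1 per bond to O/N/halogen, −1 per bond to H or an electropositive element, and 0 per bond to carbon.
C5 has one bond to C (0), one bond to H (-1), one bond to O (+1), one bond to F (+1).
Oxidation state = 0 − 1 + 1 + 1 = +1.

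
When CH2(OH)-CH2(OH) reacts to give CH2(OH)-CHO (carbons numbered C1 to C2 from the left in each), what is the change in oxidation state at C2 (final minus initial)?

Before: C2 has 1 bond to C, 2 bonds to H, 1 bond to O → oxidation state -1.
After: C2 has 1 bond to C, 1 bond to H, 2 bonds to O → oxidation state +1.
Δ = +1 − (-1) = +2, so this is an oxidation at C2.

+2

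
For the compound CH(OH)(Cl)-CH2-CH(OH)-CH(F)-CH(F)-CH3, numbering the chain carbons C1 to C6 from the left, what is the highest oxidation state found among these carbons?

+1

Tallying each carbon's bonds:
C1: 1C, 1H, 1O, 1Cl → 0 − 1 + 1 + 1 = +1
C2: 2C, 2H → 0 − 2 = -2
C3: 2C, 1H, 1O → 0 − 1 + 1 = 0
C4: 2C, 1H, 1F → 0 − 1 + 1 = 0
C5: 2C, 1H, 1F → 0 − 1 + 1 = 0
C6: 1C, 3H → 0 − 3 = -3
The highest value is +1.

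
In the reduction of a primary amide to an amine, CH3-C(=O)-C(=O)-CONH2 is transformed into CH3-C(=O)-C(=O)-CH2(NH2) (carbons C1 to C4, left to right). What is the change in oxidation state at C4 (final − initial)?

Before: C4 has 1 bond to C, 2 bonds to O, 1 bond to N → oxidation state +3.
After: C4 has 1 bond to C, 2 bonds to H, 1 bond to N → oxidation state -1.
Δ = -1 − (+3) = -4, so this is a reduction at C4.

-4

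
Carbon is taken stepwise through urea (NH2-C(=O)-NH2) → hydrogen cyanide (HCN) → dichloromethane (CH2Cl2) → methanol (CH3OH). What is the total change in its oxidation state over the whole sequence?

Carbon oxidation states along the series — urea: +4, hydrogen cyanide: +2, dichloromethane: 0, methanol: -2.
Net change = -2 − (+4) = -6.

-6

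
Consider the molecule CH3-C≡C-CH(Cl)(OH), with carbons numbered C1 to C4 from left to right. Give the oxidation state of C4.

+1

C4 has one bond to C (0), one bond to Cl (+1), one bond to O (+1), one bond to H (-1).
Oxidation state = 0 + 1 + 1 − 1 = +1.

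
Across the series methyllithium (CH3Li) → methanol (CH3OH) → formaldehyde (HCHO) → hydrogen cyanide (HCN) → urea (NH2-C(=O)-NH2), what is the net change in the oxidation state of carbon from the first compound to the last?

+8

Carbon oxidation states along the series — methyllithium: -4, methanol: -2, formaldehyde: 0, hydrogen cyanide: +2, urea: +4.
Net change = +4 − (-4) = +8.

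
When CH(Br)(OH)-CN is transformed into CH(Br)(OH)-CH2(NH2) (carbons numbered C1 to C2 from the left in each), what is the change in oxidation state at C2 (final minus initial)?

Before: C2 has 1 bond to C, 3 bonds to N → oxidation state +3.
After: C2 has 1 bond to C, 2 bonds to H, 1 bond to N → oxidation state -1.
Δ = -1 − (+3) = -4, so this is a reduction at C2.

-4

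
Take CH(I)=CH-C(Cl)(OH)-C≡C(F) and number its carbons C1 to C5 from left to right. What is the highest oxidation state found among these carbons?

Tallying each carbon's bonds:
C1: 2C, 1H, 1I → 0 − 1 + 1 = 0
C2: 3C, 1H → 0 − 1 = -1
C3: 2C, 1O, 1Cl → 0 + 1 + 1 = +2
C4: 4C → 0 = 0
C5: 3C, 1F → 0 + 1 = +1
The highest value is +2.

+2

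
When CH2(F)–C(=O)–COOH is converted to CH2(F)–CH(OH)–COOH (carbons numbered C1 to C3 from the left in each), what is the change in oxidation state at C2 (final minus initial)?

-2

Before: C2 has 2 bonds to C, 2 bonds to O → oxidation state +2.
After: C2 has 2 bonds to C, 1 bond to H, 1 bond to O → oxidation state 0.
Δ = 0 − (+2) = -2, so this is a reduction at C2.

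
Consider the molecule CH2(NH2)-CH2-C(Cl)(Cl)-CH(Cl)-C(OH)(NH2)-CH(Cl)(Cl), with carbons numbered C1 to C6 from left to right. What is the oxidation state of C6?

C6 has one bond to C (0), one bond to Cl (+1), one bond to H (-1), one bond to Cl (+1).
Oxidation state = 0 + 1 − 1 + 1 = +1.

+1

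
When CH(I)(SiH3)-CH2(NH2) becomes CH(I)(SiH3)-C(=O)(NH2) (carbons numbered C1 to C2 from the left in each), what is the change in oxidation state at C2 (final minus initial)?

Before: C2 has 1 bond to C, 2 bonds to H, 1 bond to N → oxidation state -1.
After: C2 has 1 bond to C, 2 bonds to O, 1 bond to N → oxidation state +3.
Δ = +3 − (-1) = +4, so this is an oxidation at C2.

+4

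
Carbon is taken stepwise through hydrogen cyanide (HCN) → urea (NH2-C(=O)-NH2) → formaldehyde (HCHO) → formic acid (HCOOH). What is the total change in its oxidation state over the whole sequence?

0

Carbon oxidation states along the series — hydrogen cyanide: +2, urea: +4, formaldehyde: 0, formic acid: +2.
Net change = +2 − (+2) = 0.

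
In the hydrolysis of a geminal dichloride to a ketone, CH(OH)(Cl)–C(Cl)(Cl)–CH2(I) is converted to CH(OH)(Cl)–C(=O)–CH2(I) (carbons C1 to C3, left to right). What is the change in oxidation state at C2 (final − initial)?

0

Before: C2 has 2 bonds to C, 2 bonds to Cl → oxidation state +2.
After: C2 has 2 bonds to C, 2 bonds to O → oxidation state +2.
Δ = +2 − (+2) = 0, so no net redox change at C2.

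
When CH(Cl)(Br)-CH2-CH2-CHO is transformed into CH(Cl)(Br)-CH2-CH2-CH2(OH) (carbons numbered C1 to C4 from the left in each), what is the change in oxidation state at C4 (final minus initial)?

-2

Before: C4 has 1 bond to C, 1 bond to H, 2 bonds to O → oxidation state +1.
After: C4 has 1 bond to C, 2 bonds to H, 1 bond to O → oxidation state -1.
Δ = -1 − (+1) = -2, so this is a reduction at C4.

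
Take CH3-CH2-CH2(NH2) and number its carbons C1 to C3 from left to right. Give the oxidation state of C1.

Each bond to a more electronegative atom (O, N, halogen) counts +1, each bond to a less electronegative atom (H, metal, B, Si) counts −1, and each C–C bond counts 0.
C1 has one bond to C (0), one bond to H (-1), one bond to H (-1), one bond to H (-1).
Oxidation state = 0 − 1 − 1 − 1 = -3.

-3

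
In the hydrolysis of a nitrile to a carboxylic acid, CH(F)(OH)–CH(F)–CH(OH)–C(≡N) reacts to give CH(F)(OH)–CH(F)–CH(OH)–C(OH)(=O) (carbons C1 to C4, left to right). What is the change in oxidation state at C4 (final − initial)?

Before: C4 has 1 bond to C, 3 bonds to N → oxidation state +3.
After: C4 has 1 bond to C, 3 bonds to O → oxidation state +3.
Δ = +3 − (+3) = 0, so no net redox change at C4.

0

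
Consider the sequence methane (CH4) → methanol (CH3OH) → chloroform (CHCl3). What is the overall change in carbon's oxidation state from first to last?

Carbon oxidation states along the series — methane: -4, methanol: -2, chloroform: +2.
Net change = +2 − (-4) = +6.

+6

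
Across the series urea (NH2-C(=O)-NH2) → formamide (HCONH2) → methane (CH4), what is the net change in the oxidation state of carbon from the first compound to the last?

Carbon oxidation states along the series — urea: +4, formamide: +2, methane: -4.
Net change = -4 − (+4) = -8.

-8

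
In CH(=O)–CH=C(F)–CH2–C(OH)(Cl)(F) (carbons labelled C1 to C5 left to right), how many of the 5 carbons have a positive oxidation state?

3

Each bond to a more electronegative atom (O, N, halogen) counts +1, each bond to a less electronegative atom (H, metal, B, Si) counts −1, and each C–C bond counts 0. Tallying each carbon:
C1: 1C, 1H, 2O → 0 − 1 + 2 = +1
C2: 3C, 1H → 0 − 1 = -1
C3: 3C, 1F → 0 + 1 = +1
C4: 2C, 2H → 0 − 2 = -2
C5: 1C, 1O, 1F, 1Cl → 0 + 1 + 1 + 1 = +3
3 carbons (C1, C3, C5) meet the condition.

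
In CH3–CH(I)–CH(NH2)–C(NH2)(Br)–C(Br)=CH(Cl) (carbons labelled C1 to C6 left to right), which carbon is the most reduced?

C1

Tallying each carbon's bonds:
C1: 1C, 3H → 0 − 3 = -3
C2: 2C, 1H, 1I → 0 − 1 + 1 = 0
C3: 2C, 1H, 1N → 0 − 1 + 1 = 0
C4: 2C, 1N, 1Br → 0 + 1 + 1 = +2
C5: 3C, 1Br → 0 + 1 = +1
C6: 2C, 1H, 1Cl → 0 − 1 + 1 = 0
The most reduced carbon is C1 at -3.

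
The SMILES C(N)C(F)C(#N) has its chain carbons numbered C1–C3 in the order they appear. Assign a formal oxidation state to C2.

0

C2 has one bond to C (0), one bond to C (0), one bond to H (-1), one bond to F (+1).
Oxidation state = 0 + 0 − 1 + 1 = 0.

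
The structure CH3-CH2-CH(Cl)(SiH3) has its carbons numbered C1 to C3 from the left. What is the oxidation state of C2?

-2

Bonds to more-electronegative neighbours contribute +1 each, bonds to H or metals contribute −1 each, and C–C bonds contribute 0.
C2 has one bond to C (0), one bond to C (0), one bond to H (-1), one bond to H (-1).
Oxidation state = 0 + 0 − 1 − 1 = -2.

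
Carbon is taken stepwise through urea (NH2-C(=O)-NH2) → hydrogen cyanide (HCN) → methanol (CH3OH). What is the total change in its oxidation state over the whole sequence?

-6

Carbon oxidation states along the series — urea: +4, hydrogen cyanide: +2, methanol: -2.
Net change = -2 − (+4) = -6.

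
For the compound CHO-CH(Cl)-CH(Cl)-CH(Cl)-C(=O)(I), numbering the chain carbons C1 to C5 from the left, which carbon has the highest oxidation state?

C5

Each bond to a more electronegative atom (O, N, halogen) counts +1, each bond to a less electronegative atom (H, metal, B, Si) counts −1, and each C–C bond counts 0. Tallying each carbon:
C1: 1C, 1H, 2O → 0 − 1 + 2 = +1
C2: 2C, 1H, 1Cl → 0 − 1 + 1 = 0
C3: 2C, 1H, 1Cl → 0 − 1 + 1 = 0
C4: 2C, 1H, 1Cl → 0 − 1 + 1 = 0
C5: 1C, 2O, 1I → 0 + 2 + 1 = +3
The most oxidised carbon is C5 at +3.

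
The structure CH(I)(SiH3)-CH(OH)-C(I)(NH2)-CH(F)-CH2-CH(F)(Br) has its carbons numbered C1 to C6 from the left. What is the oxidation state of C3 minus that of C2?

+2

C3: 2C, 1N, 1I → 0 + 1 + 1 = +2
C2: 2C, 1H, 1O → 0 − 1 + 1 = 0
Difference: +2 − (0) = +2.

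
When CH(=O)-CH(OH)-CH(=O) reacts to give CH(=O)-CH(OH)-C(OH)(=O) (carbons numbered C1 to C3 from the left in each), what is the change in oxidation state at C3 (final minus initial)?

+2

Before: C3 has 1 bond to C, 1 bond to H, 2 bonds to O → oxidation state +1.
After: C3 has 1 bond to C, 3 bonds to O → oxidation state +3.
Δ = +3 − (+1) = +2, so this is an oxidation at C3.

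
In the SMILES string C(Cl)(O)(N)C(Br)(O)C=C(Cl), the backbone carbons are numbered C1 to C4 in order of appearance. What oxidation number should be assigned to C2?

C2 has one bond to C (0), one bond to C (0), one bond to Br (+1), one bond to O (+1).
Oxidation state = 0 + 0 + 1 + 1 = +2.

+2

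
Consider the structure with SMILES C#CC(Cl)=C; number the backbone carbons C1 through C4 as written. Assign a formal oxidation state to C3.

C3 has one bond to C (0), a double bond to C (2×0 = 0), one bond to Cl (+1).
Oxidation state = 0 + 0 + 1 = +1.

+1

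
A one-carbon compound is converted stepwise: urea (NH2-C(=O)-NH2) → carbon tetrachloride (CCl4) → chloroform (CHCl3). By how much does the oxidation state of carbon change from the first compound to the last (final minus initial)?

Carbon oxidation states along the series — urea: +4, carbon tetrachloride: +4, chloroform: +2.
Net change = +2 − (+4) = -2.

-2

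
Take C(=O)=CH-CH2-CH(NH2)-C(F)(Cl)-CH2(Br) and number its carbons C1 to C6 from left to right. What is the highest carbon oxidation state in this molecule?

Tallying each carbon's bonds:
C1: 2C, 2O → 0 + 2 = +2
C2: 3C, 1H → 0 − 1 = -1
C3: 2C, 2H → 0 − 2 = -2
C4: 2C, 1H, 1N → 0 − 1 + 1 = 0
C5: 2C, 1F, 1Cl → 0 + 1 + 1 = +2
C6: 1C, 2H, 1Br → 0 − 2 + 1 = -1
The highest value is +2.

+2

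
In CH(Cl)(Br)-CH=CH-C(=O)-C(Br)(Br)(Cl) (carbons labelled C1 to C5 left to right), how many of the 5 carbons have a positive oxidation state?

3

Tallying each carbon's bonds:
C1: 1C, 1H, 1Cl, 1Br → 0 − 1 + 1 + 1 = +1
C2: 3C, 1H → 0 − 1 = -1
C3: 3C, 1H → 0 − 1 = -1
C4: 2C, 2O → 0 + 2 = +2
C5: 1C, 1Cl, 2Br → 0 + 1 + 2 = +3
3 carbons (C1, C4, C5) meet the condition.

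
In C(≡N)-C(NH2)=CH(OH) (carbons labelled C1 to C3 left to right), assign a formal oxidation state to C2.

+1

Assign +1 per bond to O/N/halogen, −1 per bond to H or an electropositive element, and 0 per bond to carbon.
C2 has one bond to C (0), a double bond to C (2×0 = 0), one bond to N (+1).
Oxidation state = 0 + 0 + 1 = +1.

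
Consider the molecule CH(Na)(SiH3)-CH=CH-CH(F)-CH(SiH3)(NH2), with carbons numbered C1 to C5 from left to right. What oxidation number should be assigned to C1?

-3

C1 has one bond to C (0), one bond to H (-1), one bond to Na (-1), one bond to Si (-1).
Oxidation state = 0 − 1 − 1 − 1 = -3.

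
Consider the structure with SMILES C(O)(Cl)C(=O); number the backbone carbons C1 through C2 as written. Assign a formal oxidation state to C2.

Bonds to more-electronegative neighbours contribute +1 each, bonds to H or metals contribute −1 each, and C–C bonds contribute 0.
C2 has one bond to C (0), a double bond to O (2×+1 = +2), one bond to H (-1).
Oxidation state = 0 + 2 − 1 = +1.

+1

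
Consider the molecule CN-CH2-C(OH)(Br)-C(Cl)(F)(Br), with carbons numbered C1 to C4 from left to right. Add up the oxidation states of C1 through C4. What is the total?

Bonds to more-electronegative neighbours contribute +1 each, bonds to H or metals contribute −1 each, and C–C bonds contribute 0. Tallying each carbon:
C1: 1C, 3N → 0 + 3 = +3
C2: 2C, 2H → 0 − 2 = -2
C3: 2C, 1O, 1Br → 0 + 1 + 1 = +2
C4: 1C, 1F, 1Cl, 1Br → 0 + 1 + 1 + 1 = +3
Sum = +3 − 2 + 2 + 3 = +6.

+6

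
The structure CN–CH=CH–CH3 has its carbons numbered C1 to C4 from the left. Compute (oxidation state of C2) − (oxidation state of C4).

+2

C2: 3C, 1H → 0 − 1 = -1
C4: 1C, 3H → 0 − 3 = -3
Difference: -1 − (-3) = +2.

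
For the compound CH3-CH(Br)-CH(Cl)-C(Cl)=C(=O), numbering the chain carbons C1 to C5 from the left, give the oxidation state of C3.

C3 has one bond to C (0), one bond to C (0), one bond to H (-1), one bond to Cl (+1).
Oxidation state = 0 + 0 − 1 + 1 = 0.

0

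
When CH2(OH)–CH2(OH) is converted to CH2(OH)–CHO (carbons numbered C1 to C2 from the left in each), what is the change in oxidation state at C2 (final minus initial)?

+2

Before: C2 has 1 bond to C, 2 bonds to H, 1 bond to O → oxidation state -1.
After: C2 has 1 bond to C, 1 bond to H, 2 bonds to O → oxidation state +1.
Δ = +1 − (-1) = +2, so this is an oxidation at C2.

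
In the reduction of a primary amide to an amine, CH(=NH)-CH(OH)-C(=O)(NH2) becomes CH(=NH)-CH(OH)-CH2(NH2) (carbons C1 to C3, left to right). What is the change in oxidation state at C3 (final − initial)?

-4

Before: C3 has 1 bond to C, 2 bonds to O, 1 bond to N → oxidation state +3.
After: C3 has 1 bond to C, 2 bonds to H, 1 bond to N → oxidation state -1.
Δ = -1 − (+3) = -4, so this is a reduction at C3.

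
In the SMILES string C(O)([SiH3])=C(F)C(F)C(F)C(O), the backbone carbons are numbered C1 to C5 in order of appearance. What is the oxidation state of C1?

Bonds to more-electronegative neighbours contribute +1 each, bonds to H or metals contribute −1 each, and C–C bonds contribute 0.
C1 has a double bond to C (2×0 = 0), one bond to O (+1), one bond to Si (-1).
Oxidation state = 0 + 1 − 1 = 0.

0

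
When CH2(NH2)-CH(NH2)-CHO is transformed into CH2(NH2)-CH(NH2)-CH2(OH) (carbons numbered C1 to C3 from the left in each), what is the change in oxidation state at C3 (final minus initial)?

Before: C3 has 1 bond to C, 1 bond to H, 2 bonds to O → oxidation state +1.
After: C3 has 1 bond to C, 2 bonds to H, 1 bond to O → oxidation state -1.
Δ = -1 − (+1) = -2, so this is a reduction at C3.

-2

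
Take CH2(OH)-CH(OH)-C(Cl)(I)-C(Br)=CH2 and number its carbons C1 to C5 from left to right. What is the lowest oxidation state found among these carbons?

Tallying each carbon's bonds:
C1: 1C, 2H, 1O → 0 − 2 + 1 = -1
C2: 2C, 1H, 1O → 0 − 1 + 1 = 0
C3: 2C, 1Cl, 1I → 0 + 1 + 1 = +2
C4: 3C, 1Br → 0 + 1 = +1
C5: 2C, 2H → 0 − 2 = -2
The lowest value is -2.

-2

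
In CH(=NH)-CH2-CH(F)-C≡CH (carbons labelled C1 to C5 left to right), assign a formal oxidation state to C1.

+1

C1 has one bond to C (0), a double bond to N (2×+1 = +2), one bond to H (-1).
Oxidation state = 0 + 2 − 1 = +1.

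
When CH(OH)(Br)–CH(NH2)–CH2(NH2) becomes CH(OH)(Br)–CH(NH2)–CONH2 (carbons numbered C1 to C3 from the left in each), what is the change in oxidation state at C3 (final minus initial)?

Before: C3 has 1 bond to C, 2 bonds to H, 1 bond to N → oxidation state -1.
After: C3 has 1 bond to C, 2 bonds to O, 1 bond to N → oxidation state +3.
Δ = +3 − (-1) = +4, so this is an oxidation at C3.

+4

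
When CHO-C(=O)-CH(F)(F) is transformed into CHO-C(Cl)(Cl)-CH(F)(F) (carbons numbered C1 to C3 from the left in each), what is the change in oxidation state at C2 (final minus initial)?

0

Before: C2 has 2 bonds to C, 2 bonds to O → oxidation state +2.
After: C2 has 2 bonds to C, 2 bonds to Cl → oxidation state +2.
Δ = +2 − (+2) = 0, so no net redox change at C2.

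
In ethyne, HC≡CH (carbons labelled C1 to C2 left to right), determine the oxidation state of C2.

Each bond to a more electronegative atom (O, N, halogen) counts +1, each bond to a less electronegative atom (H, metal, B, Si) counts −1, and each C–C bond counts 0.
C2 has one bond to H (-1), a triple bond to C (3×0 = 0).
Oxidation state = -1 + 0 = -1.

-1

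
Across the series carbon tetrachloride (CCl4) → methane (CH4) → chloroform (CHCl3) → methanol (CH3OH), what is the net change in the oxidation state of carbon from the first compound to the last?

Carbon oxidation states along the series — carbon tetrachloride: +4, methane: -4, chloroform: +2, methanol: -2.
Net change = -2 − (+4) = -6.

-6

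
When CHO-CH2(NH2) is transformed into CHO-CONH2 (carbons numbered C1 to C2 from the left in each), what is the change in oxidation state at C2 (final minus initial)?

+4

Before: C2 has 1 bond to C, 2 bonds to H, 1 bond to N → oxidation state -1.
After: C2 has 1 bond to C, 2 bonds to O, 1 bond to N → oxidation state +3.
Δ = +3 − (-1) = +4, so this is an oxidation at C2.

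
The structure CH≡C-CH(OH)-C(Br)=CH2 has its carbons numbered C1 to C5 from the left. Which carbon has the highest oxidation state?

Tallying each carbon's bonds:
C1: 3C, 1H → 0 − 1 = -1
C2: 4C → 0 = 0
C3: 2C, 1H, 1O → 0 − 1 + 1 = 0
C4: 3C, 1Br → 0 + 1 = +1
C5: 2C, 2H → 0 − 2 = -2
The most oxidised carbon is C4 at +1.

C4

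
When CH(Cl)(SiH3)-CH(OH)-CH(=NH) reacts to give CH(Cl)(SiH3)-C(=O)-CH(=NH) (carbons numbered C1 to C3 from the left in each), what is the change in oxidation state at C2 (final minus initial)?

Before: C2 has 2 bonds to C, 1 bond to H, 1 bond to O → oxidation state 0.
After: C2 has 2 bonds to C, 2 bonds to O → oxidation state +2.
Δ = +2 − (0) = +2, so this is an oxidation at C2.

+2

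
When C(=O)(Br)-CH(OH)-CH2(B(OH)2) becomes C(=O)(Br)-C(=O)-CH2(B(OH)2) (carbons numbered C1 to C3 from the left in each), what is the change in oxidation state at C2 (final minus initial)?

Before: C2 has 2 bonds to C, 1 bond to H, 1 bond to O → oxidation state 0.
After: C2 has 2 bonds to C, 2 bonds to O → oxidation state +2.
Δ = +2 − (0) = +2, so this is an oxidation at C2.

+2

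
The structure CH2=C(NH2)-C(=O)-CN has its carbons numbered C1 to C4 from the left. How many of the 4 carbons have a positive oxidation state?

3

Count +1 for every bond to an atom more electronegative than carbon and −1 for every bond to one less electronegative; C–C bonds are 0. Tallying each carbon:
C1: 2C, 2H → 0 − 2 = -2
C2: 3C, 1N → 0 + 1 = +1
C3: 2C, 2O → 0 + 2 = +2
C4: 1C, 3N → 0 + 3 = +3
3 carbons (C2, C3, C4) meet the condition.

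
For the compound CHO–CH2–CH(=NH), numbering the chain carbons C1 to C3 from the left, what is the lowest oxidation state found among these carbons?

Tallying each carbon's bonds:
C1: 1C, 1H, 2O → 0 − 1 + 2 = +1
C2: 2C, 2H → 0 − 2 = -2
C3: 1C, 1H, 2N → 0 − 1 + 2 = +1
The lowest value is -2.

-2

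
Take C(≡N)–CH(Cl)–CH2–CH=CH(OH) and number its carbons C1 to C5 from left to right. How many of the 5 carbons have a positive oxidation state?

Tallying each carbon's bonds:
C1: 1C, 3N → 0 + 3 = +3
C2: 2C, 1H, 1Cl → 0 − 1 + 1 = 0
C3: 2C, 2H → 0 − 2 = -2
C4: 3C, 1H → 0 − 1 = -1
C5: 2C, 1H, 1O → 0 − 1 + 1 = 0
1 carbon (C1) meets the condition.

1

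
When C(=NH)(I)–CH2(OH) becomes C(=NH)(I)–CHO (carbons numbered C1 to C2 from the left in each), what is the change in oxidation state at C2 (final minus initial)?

+2

Before: C2 has 1 bond to C, 2 bonds to H, 1 bond to O → oxidation state -1.
After: C2 has 1 bond to C, 1 bond to H, 2 bonds to O → oxidation state +1.
Δ = +1 − (-1) = +2, so this is an oxidation at C2.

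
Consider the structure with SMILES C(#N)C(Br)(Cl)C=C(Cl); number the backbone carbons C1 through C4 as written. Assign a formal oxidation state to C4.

C4 has a double bond to C (2×0 = 0), one bond to Cl (+1), one bond to H (-1).
Oxidation state = 0 + 1 − 1 = 0.

0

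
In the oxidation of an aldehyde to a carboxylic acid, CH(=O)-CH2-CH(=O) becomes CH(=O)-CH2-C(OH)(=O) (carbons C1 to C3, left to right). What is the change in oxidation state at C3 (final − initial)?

Before: C3 has 1 bond to C, 1 bond to H, 2 bonds to O → oxidation state +1.
After: C3 has 1 bond to C, 3 bonds to O → oxidation state +3.
Δ = +3 − (+1) = +2, so this is an oxidation at C3.

+2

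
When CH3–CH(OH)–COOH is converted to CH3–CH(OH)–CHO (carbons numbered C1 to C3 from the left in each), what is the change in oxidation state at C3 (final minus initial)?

Before: C3 has 1 bond to C, 3 bonds to O → oxidation state +3.
After: C3 has 1 bond to C, 1 bond to H, 2 bonds to O → oxidation state +1.
Δ = +1 − (+3) = -2, so this is a reduction at C3.

-2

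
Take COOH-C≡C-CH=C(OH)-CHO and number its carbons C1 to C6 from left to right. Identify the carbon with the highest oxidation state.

Tallying each carbon's bonds:
C1: 1C, 3O → 0 + 3 = +3
C2: 4C → 0 = 0
C3: 4C → 0 = 0
C4: 3C, 1H → 0 − 1 = -1
C5: 3C, 1O → 0 + 1 = +1
C6: 1C, 1H, 2O → 0 − 1 + 2 = +1
The most oxidised carbon is C1 at +3.

C1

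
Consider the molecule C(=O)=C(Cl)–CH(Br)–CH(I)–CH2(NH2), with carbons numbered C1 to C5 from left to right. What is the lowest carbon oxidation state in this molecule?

-1

Tallying each carbon's bonds:
C1: 2C, 2O → 0 + 2 = +2
C2: 3C, 1Cl → 0 + 1 = +1
C3: 2C, 1H, 1Br → 0 − 1 + 1 = 0
C4: 2C, 1H, 1I → 0 − 1 + 1 = 0
C5: 1C, 2H, 1N → 0 − 2 + 1 = -1
The lowest value is -1.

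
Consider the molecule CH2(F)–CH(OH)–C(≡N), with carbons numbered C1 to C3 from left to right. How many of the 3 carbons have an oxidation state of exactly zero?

1

Tallying each carbon's bonds:
C1: 1C, 2H, 1F → 0 − 2 + 1 = -1
C2: 2C, 1H, 1O → 0 − 1 + 1 = 0
C3: 1C, 3N → 0 + 3 = +3
1 carbon (C2) meets the condition.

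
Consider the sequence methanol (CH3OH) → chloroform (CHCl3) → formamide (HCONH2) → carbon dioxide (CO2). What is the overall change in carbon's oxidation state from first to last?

Carbon oxidation states along the series — methanol: -2, chloroform: +2, formamide: +2, carbon dioxide: +4.
Net change = +4 − (-2) = +6.

+6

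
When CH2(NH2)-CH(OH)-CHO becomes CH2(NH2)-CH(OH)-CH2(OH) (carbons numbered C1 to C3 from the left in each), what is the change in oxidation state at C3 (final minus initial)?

Before: C3 has 1 bond to C, 1 bond to H, 2 bonds to O → oxidation state +1.
After: C3 has 1 bond to C, 2 bonds to H, 1 bond to O → oxidation state -1.
Δ = -1 − (+1) = -2, so this is a reduction at C3.

-2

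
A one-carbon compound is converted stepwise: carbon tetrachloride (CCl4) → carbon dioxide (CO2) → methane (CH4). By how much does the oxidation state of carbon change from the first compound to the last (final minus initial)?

-8

Carbon oxidation states along the series — carbon tetrachloride: +4, carbon dioxide: +4, methane: -4.
Net change = -4 − (+4) = -8.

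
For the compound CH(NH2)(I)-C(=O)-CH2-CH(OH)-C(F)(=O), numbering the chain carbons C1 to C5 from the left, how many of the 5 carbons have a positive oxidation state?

3

Assign +1 per bond to O/N/halogen, −1 per bond to H or an electropositive element, and 0 per bond to carbon. Tallying each carbon:
C1: 1C, 1H, 1N, 1I → 0 − 1 + 1 + 1 = +1
C2: 2C, 2O → 0 + 2 = +2
C3: 2C, 2H → 0 − 2 = -2
C4: 2C, 1H, 1O → 0 − 1 + 1 = 0
C5: 1C, 2O, 1F → 0 + 2 + 1 = +3
3 carbons (C1, C2, C5) meet the condition.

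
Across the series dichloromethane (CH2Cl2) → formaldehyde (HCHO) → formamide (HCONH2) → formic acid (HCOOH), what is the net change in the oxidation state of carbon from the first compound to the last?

+2

Carbon oxidation states along the series — dichloromethane: 0, formaldehyde: 0, formamide: +2, formic acid: +2.
Net change = +2 − (0) = +2.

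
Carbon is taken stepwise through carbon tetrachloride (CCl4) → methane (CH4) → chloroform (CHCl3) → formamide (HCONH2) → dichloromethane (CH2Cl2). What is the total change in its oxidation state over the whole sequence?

Carbon oxidation states along the series — carbon tetrachloride: +4, methane: -4, chloroform: +2, formamide: +2, dichloromethane: 0.
Net change = 0 − (+4) = -4.

-4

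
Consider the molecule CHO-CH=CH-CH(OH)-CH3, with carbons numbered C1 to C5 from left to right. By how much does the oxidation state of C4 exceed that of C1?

C4: 2C, 1H, 1O → 0 − 1 + 1 = 0
C1: 1C, 1H, 2O → 0 − 1 + 2 = +1
Difference: 0 − (+1) = -1.

-1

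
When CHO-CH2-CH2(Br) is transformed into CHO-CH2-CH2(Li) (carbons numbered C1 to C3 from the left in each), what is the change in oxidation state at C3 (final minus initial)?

-2

Before: C3 has 1 bond to C, 2 bonds to H, 1 bond to Br → oxidation state -1.
After: C3 has 1 bond to C, 2 bonds to H, 1 bond to Li → oxidation state -3.
Δ = -3 − (-1) = -2, so this is a reduction at C3.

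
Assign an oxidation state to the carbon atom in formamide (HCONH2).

+2

The carbon has one bond to H (-1), a double bond to O (2×+1 = +2), one bond to N (+1).
Oxidation state = -1 + 2 + 1 = +2.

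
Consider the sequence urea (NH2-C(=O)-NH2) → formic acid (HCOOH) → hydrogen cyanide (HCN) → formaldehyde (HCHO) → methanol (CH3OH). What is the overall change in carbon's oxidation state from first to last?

-6

Carbon oxidation states along the series — urea: +4, formic acid: +2, hydrogen cyanide: +2, formaldehyde: 0, methanol: -2.
Net change = -2 − (+4) = -6.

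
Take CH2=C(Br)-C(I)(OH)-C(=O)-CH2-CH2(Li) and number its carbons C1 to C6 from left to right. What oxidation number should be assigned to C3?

+2

C3 has one bond to C (0), one bond to C (0), one bond to I (+1), one bond to O (+1).
Oxidation state = 0 + 0 + 1 + 1 = +2.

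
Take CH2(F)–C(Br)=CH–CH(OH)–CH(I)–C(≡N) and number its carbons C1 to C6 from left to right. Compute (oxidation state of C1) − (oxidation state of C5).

-1

C1: 1C, 2H, 1F → 0 − 2 + 1 = -1
C5: 2C, 1H, 1I → 0 − 1 + 1 = 0
Difference: -1 − (0) = -1.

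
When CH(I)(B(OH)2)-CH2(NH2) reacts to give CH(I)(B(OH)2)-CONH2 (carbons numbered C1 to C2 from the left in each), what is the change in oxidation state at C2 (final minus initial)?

Before: C2 has 1 bond to C, 2 bonds to H, 1 bond to N → oxidation state -1.
After: C2 has 1 bond to C, 2 bonds to O, 1 bond to N → oxidation state +3.
Δ = +3 − (-1) = +4, so this is an oxidation at C2.

+4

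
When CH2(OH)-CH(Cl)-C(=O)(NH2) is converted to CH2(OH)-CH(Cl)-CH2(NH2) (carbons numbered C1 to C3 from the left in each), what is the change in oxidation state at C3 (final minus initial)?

-4

Before: C3 has 1 bond to C, 2 bonds to O, 1 bond to N → oxidation state +3.
After: C3 has 1 bond to C, 2 bonds to H, 1 bond to N → oxidation state -1.
Δ = -1 − (+3) = -4, so this is a reduction at C3.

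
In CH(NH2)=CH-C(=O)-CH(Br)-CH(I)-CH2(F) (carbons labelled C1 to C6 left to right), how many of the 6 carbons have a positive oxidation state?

Tallying each carbon's bonds:
C1: 2C, 1H, 1N → 0 − 1 + 1 = 0
C2: 3C, 1H → 0 − 1 = -1
C3: 2C, 2O → 0 + 2 = +2
C4: 2C, 1H, 1Br → 0 − 1 + 1 = 0
C5: 2C, 1H, 1I → 0 − 1 + 1 = 0
C6: 1C, 2H, 1F → 0 − 2 + 1 = -1
1 carbon (C3) meets the condition.

1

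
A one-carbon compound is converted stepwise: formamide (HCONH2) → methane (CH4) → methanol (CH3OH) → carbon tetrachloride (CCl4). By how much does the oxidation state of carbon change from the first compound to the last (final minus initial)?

Carbon oxidation states along the series — formamide: +2, methane: -4, methanol: -2, carbon tetrachloride: +4.
Net change = +4 − (+2) = +2.

+2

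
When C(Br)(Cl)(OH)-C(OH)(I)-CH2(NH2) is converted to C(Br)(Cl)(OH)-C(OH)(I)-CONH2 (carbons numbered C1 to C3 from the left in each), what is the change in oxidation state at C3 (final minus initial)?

Before: C3 has 1 bond to C, 2 bonds to H, 1 bond to N → oxidation state -1.
After: C3 has 1 bond to C, 2 bonds to O, 1 bond to N → oxidation state +3.
Δ = +3 − (-1) = +4, so this is an oxidation at C3.

+4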